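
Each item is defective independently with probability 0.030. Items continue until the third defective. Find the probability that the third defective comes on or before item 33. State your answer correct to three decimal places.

Finishing within 33 items ⇔ at least 3 successes in the first 33. With X ~ Binomial(33, 0.03), P(Y ≤ 33) = 1 − P(X ≤ 2).
  k=0: C(33,0)·0.03^0·0.97^33 = 0.36599
  k=1: C(33,1)·0.03^1·0.97^32 = 0.37353
  k=2: C(33,2)·0.03^2·0.97^31 = 0.18484
1 − 0.92436 = 0.07564

0.076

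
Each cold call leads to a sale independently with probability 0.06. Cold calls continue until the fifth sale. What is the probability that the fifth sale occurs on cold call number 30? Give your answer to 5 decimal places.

Y = trial on which the fifth success occurs; negative binomial, r=5, p=0.06.
P(Y=30) = C(29,4) · p^5 · (1−p)^25
= 23751 · 7.776e-07 · 0.21291 = 0.0039322

0.00393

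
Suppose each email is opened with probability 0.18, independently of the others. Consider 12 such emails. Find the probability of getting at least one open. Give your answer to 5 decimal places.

0.90758

P(at least one) = 1 − P(none) = 1 − (1 − 0.18)^12
= 1 − 0.0924201 = 0.9075799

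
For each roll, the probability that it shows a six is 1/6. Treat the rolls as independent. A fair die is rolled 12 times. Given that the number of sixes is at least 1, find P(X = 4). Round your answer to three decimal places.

0.100

X ~ Binomial(12, 0.166667). Want P(X=4 | X≥1) = P(X=4) / P(X≥1).
P(X=4) = C(12,4)·0.166667^4·0.833333^8 = 0.08883
P(X≥1) = 1 − 0.11216 = 0.88784
Ratio = 0.08883 / 0.88784 = 0.10005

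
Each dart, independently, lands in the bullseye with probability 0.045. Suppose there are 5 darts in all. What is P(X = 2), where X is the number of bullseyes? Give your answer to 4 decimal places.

0.0176

X ~ Binomial(n=5, p=0.045).
P(X=2) = C(5,2) · p^2 · (1−p)^3
= 10 · 0.002025 · 0.87098 = 0.017637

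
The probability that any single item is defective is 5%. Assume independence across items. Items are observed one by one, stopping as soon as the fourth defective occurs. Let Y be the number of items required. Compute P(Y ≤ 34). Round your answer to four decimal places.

Finishing within 34 items ⇔ at least 4 successes in the first 34. With X ~ Binomial(34, 0.05), P(Y ≤ 34) = 1 − P(X ≤ 3).
  k=0: C(34,0)·0.05^0·0.95^34 = 0.174825
  k=1: C(34,1)·0.05^1·0.95^33 = 0.312844
  k=2: C(34,2)·0.05^2·0.95^32 = 0.271680
  k=3: C(34,3)·0.05^3·0.95^31 = 0.152522
1 − 0.911871 = 0.088129

0.0881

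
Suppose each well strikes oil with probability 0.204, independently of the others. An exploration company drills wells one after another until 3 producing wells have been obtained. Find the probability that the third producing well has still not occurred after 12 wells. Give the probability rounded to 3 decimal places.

0.544

Needing more than 12 wells ⇔ fewer than 3 successes in the first 12. With X ~ Binomial(12, 0.204), P(Y > 12) = P(X ≤ 2).
  k=0: C(12,0)·0.204^0·0.796^12 = 0.06471
  k=1: C(12,1)·0.204^1·0.796^11 = 0.19900
  k=2: C(12,2)·0.204^2·0.796^10 = 0.28050
P(X ≤ 2) = 0.54421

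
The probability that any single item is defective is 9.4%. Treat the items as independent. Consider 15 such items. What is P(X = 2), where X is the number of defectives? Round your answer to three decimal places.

0.257

X ~ Binomial(n=15, p=0.094).
P(X=2) = C(15,2) · p^2 · (1−p)^13
= 105 · 0.008836 · 0.27712 = 0.25711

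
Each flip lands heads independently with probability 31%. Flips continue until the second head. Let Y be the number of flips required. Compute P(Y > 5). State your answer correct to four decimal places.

Needing more than 5 flips ⇔ fewer than 2 successes in the first 5. With X ~ Binomial(5, 0.31), P(Y > 5) = P(X ≤ 1).
  k=0: C(5,0)·0.31^0·0.69^5 = 0.156403
  k=1: C(5,1)·0.31^1·0.69^4 = 0.351340
P(X ≤ 1) = 0.507744

0.5077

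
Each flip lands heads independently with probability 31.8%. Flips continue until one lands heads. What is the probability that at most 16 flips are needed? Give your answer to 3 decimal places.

0.998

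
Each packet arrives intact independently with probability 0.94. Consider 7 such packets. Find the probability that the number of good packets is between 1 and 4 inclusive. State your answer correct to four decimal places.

0.0063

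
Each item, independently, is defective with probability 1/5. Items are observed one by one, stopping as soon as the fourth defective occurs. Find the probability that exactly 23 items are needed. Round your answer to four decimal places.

0.0355

Y = trial on which the fourth success occurs; negative binomial, r=4, p=0.20.
P(Y=23) = C(22,3) · p^4 · (1−p)^19
= 1540 · 0.0016 · 0.014412 = 0.035510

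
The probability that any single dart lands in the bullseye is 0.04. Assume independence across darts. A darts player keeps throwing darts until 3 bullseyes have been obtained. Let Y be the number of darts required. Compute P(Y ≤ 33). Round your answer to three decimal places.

Finishing within 33 darts ⇔ at least 3 successes in the first 33. With X ~ Binomial(33, 0.04), P(Y ≤ 33) = 1 − P(X ≤ 2).
  k=0: C(33,0)·0.04^0·0.96^33 = 0.25999
  k=1: C(33,1)·0.04^1·0.96^32 = 0.35748
  k=2: C(33,2)·0.04^2·0.96^31 = 0.23832
1 − 0.85579 = 0.14421

0.144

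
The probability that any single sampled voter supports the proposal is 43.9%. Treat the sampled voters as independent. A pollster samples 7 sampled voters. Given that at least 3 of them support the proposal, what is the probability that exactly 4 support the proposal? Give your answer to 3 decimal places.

X ~ Binomial(7, 0.439). Want P(X=4 | X≥3) = P(X=4) / P(X≥3).
P(X=4) = C(7,4)·0.439^4·0.561^3 = 0.22952
P(X≥3) = 1 − 0.01749 − 0.09579 − 0.22489 = 0.66183
Ratio = 0.22952 / 0.66183 = 0.34679

0.347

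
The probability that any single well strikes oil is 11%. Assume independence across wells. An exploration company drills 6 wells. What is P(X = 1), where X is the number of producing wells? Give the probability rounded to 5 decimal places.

0.36855

X ~ Binomial(n=6, p=0.11).
P(X=1) = C(6,1) · p^1 · (1−p)^5
= 6 · 0.11 · 0.55841 = 0.3685479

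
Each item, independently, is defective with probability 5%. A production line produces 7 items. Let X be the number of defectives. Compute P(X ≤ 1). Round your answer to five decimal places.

0.95562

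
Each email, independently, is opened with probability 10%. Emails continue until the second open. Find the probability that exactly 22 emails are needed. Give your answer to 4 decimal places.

0.0255

Y = trial on which the second success occurs; negative binomial, r=2, p=0.10.
P(Y=22) = C(21,1) · p^2 · (1−p)^20
= 21 · 0.01 · 0.12158 = 0.025531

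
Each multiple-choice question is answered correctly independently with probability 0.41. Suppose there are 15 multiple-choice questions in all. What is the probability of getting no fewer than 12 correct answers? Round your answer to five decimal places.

0.00248

X ~ Binomial(15, 0.41); P(X ≥ 12) = Σ C(15,k) p^k (1−p)^(15−k) over k:
  k=12: C(15,12)·0.41^12·0.59^3 = 0.0021085
  k=13: C(15,13)·0.41^13·0.59^2 = 0.0003381
  k=14: C(15,14)·0.41^14·0.59^1 = 0.0000336
  k=15: C(15,15)·0.41^15·0.59^0 = 0.0000016
Total = 0.0024818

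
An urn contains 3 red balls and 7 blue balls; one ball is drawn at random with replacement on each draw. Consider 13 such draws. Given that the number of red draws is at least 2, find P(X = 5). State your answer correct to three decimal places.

X ~ Binomial(13, 0.30). Want P(X=5 | X≥2) = P(X=5) / P(X≥2).
P(X=5) = C(13,5)·0.30^5·0.70^8 = 0.18029
P(X≥2) = 1 − 0.00969 − 0.05398 = 0.93633
Ratio = 0.18029 / 0.93633 = 0.19255

0.193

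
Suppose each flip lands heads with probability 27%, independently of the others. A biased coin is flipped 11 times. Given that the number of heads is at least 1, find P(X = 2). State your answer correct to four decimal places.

X ~ Binomial(11, 0.27). Want P(X=2 | X≥1) = P(X=2) / P(X≥1).
P(X=2) = C(11,2)·0.27^2·0.73^9 = 0.236046
P(X≥1) = 1 − 0.031373 = 0.968627
Ratio = 0.236046 / 0.968627 = 0.243691

0.2437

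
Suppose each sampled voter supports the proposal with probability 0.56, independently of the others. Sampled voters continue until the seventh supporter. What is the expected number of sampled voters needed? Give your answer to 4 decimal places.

12.5000

Y = total sampled voters until the seventh success; negative binomial with r=7, p=0.56.
E[Y] = r / p = 7 / 0.56 = 12.500000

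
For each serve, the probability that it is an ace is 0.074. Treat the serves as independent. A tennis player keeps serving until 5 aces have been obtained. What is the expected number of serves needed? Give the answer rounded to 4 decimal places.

67.5676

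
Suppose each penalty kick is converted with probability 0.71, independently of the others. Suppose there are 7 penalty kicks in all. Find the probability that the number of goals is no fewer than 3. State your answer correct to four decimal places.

X ~ Binomial(7, 0.71); P(X ≥ 3) = Σ C(7,k) p^k (1−p)^(7−k) over k:
  k=3: C(7,3)·0.71^3·0.29^4 = 0.088600
  k=4: C(7,4)·0.71^4·0.29^3 = 0.216918
  k=5: C(7,5)·0.71^5·0.29^2 = 0.318645
  k=6: C(7,6)·0.71^6·0.29^1 = 0.260044
  k=7: C(7,7)·0.71^7·0.29^0 = 0.090951
Total = 0.975158

0.9752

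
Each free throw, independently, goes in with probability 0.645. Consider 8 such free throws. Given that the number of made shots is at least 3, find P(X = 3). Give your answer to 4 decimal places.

X ~ Binomial(8, 0.645). Want P(X=3 | X≥3) = P(X=3) / P(X≥3).
P(X=3) = C(8,3)·0.645^3·0.355^5 = 0.084724
P(X≥3) = 1 − 0.000252 − 0.003666 − 0.023316 = 0.972766
Ratio = 0.084724 / 0.972766 = 0.087097

0.0871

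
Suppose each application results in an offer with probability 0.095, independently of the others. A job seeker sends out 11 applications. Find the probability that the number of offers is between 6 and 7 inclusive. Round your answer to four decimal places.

X ~ Binomial(11, 0.095); P(6 ≤ X ≤ 7) = Σ C(11,k) p^k (1−p)^(11−k) over k:
  k=6: C(11,6)·0.095^6·0.905^5 = 0.000206
  k=7: C(11,7)·0.095^7·0.905^4 = 0.000015
Total = 0.000222

0.0002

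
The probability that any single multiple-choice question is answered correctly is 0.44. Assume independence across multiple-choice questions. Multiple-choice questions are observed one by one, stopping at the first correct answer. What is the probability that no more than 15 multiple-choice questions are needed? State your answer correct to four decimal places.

Y = number of multiple-choice questions to the first success; geometric, p = 0.44.
P(Y ≤ 15) = 1 − (1−p)^15 = 1 − 0.000167 = 0.999833

0.9998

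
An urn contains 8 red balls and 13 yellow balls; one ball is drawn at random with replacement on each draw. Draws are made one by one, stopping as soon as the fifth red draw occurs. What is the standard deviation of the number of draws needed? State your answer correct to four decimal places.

Y = total draws until the fifth success; negative binomial with r=5, p=0.380952.
SD(Y) = √[r(1−p)/p²] = √(21.328125) = 4.618238

4.6182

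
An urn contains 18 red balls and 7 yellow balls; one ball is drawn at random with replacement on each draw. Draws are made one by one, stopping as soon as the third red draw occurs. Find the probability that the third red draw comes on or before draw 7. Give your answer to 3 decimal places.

Finishing within 7 draws ⇔ at least 3 successes in the first 7. With X ~ Binomial(7, 0.72), P(Y ≤ 7) = 1 − P(X ≤ 2).
  k=0: C(7,0)·0.72^0·0.28^7 = 0.00013
  k=1: C(7,1)·0.72^1·0.28^6 = 0.00243
  k=2: C(7,2)·0.72^2·0.28^5 = 0.01874
1 − 0.02130 = 0.97870

0.979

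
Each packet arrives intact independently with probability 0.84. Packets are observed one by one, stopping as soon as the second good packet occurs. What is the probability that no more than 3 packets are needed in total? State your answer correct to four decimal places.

Finishing within 3 packets ⇔ at least 2 successes in the first 3. With X ~ Binomial(3, 0.84), P(Y ≤ 3) = 1 − P(X ≤ 1).
  k=0: C(3,0)·0.84^0·0.16^3 = 0.004096
  k=1: C(3,1)·0.84^1·0.16^2 = 0.064512
1 − 0.068608 = 0.931392

0.9314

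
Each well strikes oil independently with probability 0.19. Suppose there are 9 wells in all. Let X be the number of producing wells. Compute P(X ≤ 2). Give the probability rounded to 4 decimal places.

X ~ Binomial(9, 0.19); P(X ≤ 2) = Σ C(9,k) p^k (1−p)^(9−k) over k:
  k=0: C(9,0)·0.19^0·0.81^9 = 0.150095
  k=1: C(9,1)·0.19^1·0.81^8 = 0.316866
  k=2: C(9,2)·0.19^2·0.81^7 = 0.297307
Total = 0.764268

0.7643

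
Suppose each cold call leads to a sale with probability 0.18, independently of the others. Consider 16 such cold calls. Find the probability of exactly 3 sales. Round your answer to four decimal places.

0.2475

X ~ Binomial(n=16, p=0.18).
P(X=3) = C(16,3) · p^3 · (1−p)^13
= 560 · 0.005832 · 0.075784 = 0.247506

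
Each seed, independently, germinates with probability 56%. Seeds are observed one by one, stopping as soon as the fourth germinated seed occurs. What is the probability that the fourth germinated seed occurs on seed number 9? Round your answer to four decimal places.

Y = trial on which the fourth success occurs; negative binomial, r=4, p=0.56.
P(Y=9) = C(8,3) · p^4 · (1−p)^5
= 56 · 0.098345 · 0.016492 = 0.090825

0.0908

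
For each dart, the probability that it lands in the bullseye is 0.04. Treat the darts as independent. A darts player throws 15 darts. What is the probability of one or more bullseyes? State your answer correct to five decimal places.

0.45791

P(at least one) = 1 − P(none) = 1 − (1 − 0.04)^15
= 1 − 0.5420864 = 0.4579136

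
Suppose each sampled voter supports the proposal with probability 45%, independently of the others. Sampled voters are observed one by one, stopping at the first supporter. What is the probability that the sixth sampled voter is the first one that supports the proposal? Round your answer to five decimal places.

0.02265

Geometric (trials to first success), p = 0.45.
P(Y = 6) = (1−p)^5 · p = 0.050328 · 0.45 = 0.0226478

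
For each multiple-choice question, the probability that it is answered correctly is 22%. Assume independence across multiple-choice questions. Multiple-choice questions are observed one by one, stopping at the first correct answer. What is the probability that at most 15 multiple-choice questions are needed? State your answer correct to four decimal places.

Y = number of multiple-choice questions to the first success; geometric, p = 0.22.
P(Y ≤ 15) = 1 − (1−p)^15 = 1 − 0.024067 = 0.975933

0.9759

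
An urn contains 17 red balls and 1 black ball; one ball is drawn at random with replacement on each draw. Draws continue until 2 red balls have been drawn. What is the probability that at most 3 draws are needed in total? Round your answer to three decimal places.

0.991

Finishing within 3 draws ⇔ at least 2 successes in the first 3. With X ~ Binomial(3, 0.944444), P(Y ≤ 3) = 1 − P(X ≤ 1).
  k=0: C(3,0)·0.944444^0·0.055556^3 = 0.00017
  k=1: C(3,1)·0.944444^1·0.055556^2 = 0.00874
1 − 0.00892 = 0.99108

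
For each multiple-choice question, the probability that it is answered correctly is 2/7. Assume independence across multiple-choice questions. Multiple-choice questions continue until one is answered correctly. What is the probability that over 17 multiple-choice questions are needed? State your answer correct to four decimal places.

Y = number of multiple-choice questions to the first success; geometric, p = 0.285714.
P(Y > 17) = P(first 17 all fail) = (1−p)^17 = 0.003280

0.0033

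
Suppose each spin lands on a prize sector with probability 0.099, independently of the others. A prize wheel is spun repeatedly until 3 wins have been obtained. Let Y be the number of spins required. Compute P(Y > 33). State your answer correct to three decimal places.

0.353

Needing more than 33 spins ⇔ fewer than 3 successes in the first 33. With X ~ Binomial(33, 0.099), P(Y > 33) = P(X ≤ 2).
  k=0: C(33,0)·0.099^0·0.901^33 = 0.03206
  k=1: C(33,1)·0.099^1·0.901^32 = 0.11624
  k=2: C(33,2)·0.099^2·0.901^31 = 0.20435
P(X ≤ 2) = 0.35264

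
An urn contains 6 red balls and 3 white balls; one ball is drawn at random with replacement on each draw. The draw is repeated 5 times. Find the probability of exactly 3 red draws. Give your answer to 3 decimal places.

X ~ Binomial(n=5, p=0.666667).
P(X=3) = C(5,3) · p^3 · (1−p)^2
= 10 · 0.2963 · 0.11111 = 0.32922

0.329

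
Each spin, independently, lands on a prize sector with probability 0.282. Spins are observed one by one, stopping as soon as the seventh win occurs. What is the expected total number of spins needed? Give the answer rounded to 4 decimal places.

Y = total spins until the seventh success; negative binomial with r=7, p=0.282.
E[Y] = r / p = 7 / 0.282 = 24.822695

24.8227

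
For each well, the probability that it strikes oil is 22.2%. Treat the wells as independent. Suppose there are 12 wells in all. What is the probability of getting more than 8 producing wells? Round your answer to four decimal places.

0.0001

X ~ Binomial(12, 0.222); P(X ≥ 9) = Σ C(12,k) p^k (1−p)^(12−k) over k:
  k=9: C(12,9)·0.222^9·0.778^3 = 0.000136
  k=10: C(12,10)·0.222^10·0.778^2 = 0.000012
  k=11: C(12,11)·0.222^11·0.778^1 = 0.000001
  k=12: C(12,12)·0.222^12·0.778^0 = 0.000000
Total = 0.000148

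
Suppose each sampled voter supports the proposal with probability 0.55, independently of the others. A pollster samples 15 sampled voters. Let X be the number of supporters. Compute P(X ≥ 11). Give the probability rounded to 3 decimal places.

0.120

X ~ Binomial(15, 0.55); P(X ≥ 11) = Σ C(15,k) p^k (1−p)^(15−k) over k:
  k=11: C(15,11)·0.55^11·0.45^4 = 0.07798
  k=12: C(15,12)·0.55^12·0.45^3 = 0.03177
  k=13: C(15,13)·0.55^13·0.45^2 = 0.00896
  k=14: C(15,14)·0.55^14·0.45^1 = 0.00156
  k=15: C(15,15)·0.55^15·0.45^0 = 0.00013
Total = 0.12040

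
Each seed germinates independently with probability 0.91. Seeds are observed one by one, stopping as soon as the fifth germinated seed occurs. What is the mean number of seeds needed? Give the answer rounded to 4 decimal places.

Y = total seeds until the fifth success; negative binomial with r=5, p=0.91.
E[Y] = r / p = 5 / 0.91 = 5.494505

5.4945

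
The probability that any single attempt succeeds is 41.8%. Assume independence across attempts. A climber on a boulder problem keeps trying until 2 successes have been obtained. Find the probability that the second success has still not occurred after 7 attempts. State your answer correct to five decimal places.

Needing more than 7 attempts ⇔ fewer than 2 successes in the first 7. With X ~ Binomial(7, 0.418), P(Y > 7) = P(X ≤ 1).
  k=0: C(7,0)·0.418^0·0.582^7 = 0.0226183
  k=1: C(7,1)·0.418^1·0.582^6 = 0.1137136
P(X ≤ 1) = 0.1363319

0.13633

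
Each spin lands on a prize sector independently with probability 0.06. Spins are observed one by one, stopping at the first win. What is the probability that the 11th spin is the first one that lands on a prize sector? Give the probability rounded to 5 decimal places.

Geometric (trials to first success), p = 0.06.
P(Y = 11) = (1−p)^10 · p = 0.53862 · 0.06 = 0.0323169

0.03232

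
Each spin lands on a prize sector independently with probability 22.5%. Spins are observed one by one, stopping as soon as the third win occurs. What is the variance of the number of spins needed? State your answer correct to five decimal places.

45.92593

Y = total spins until the third success; negative binomial with r=3, p=0.225.
Var(Y) = r(1−p)/p² = 3·0.775 / 0.225² = 45.9259259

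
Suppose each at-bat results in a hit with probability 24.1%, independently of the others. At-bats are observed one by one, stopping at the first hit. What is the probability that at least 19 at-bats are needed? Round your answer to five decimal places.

0.00699

Y = number of at-bats to the first success; geometric, p = 0.241.
P(Y > 18) = P(first 18 all fail) = (1−p)^18 = 0.0069880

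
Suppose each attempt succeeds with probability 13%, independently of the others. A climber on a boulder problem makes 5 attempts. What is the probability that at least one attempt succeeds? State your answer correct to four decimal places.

P(at least one) = 1 − P(none) = 1 − (1 − 0.13)^5
= 1 − 0.498421 = 0.501579

0.5016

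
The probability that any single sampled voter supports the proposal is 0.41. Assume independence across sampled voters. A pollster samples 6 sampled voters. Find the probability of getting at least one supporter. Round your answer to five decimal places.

P(at least one) = 1 − P(none) = 1 − (1 − 0.41)^6
= 1 − 0.0421805 = 0.9578195

0.95782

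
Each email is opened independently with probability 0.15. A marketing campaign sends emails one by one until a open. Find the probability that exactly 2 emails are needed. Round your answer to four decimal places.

0.1275

Geometric (trials to first success), p = 0.15.
P(Y = 2) = (1−p)^1 · p = 0.85 · 0.15 = 0.127500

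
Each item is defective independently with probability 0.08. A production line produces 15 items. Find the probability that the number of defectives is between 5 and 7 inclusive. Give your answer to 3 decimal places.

X ~ Binomial(15, 0.08); P(5 ≤ X ≤ 7) = Σ C(15,k) p^k (1−p)^(15−k) over k:
  k=5: C(15,5)·0.08^5·0.92^10 = 0.00427
  k=6: C(15,6)·0.08^6·0.92^9 = 0.00062
  k=7: C(15,7)·0.08^7·0.92^8 = 0.00007
Total = 0.00496

0.005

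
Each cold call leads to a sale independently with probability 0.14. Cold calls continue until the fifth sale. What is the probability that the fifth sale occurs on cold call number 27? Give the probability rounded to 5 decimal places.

Y = trial on which the fifth success occurs; negative binomial, r=5, p=0.14.
P(Y=27) = C(26,4) · p^5 · (1−p)^22
= 14950 · 5.3782e-05 · 0.036221 = 0.0291238

0.02912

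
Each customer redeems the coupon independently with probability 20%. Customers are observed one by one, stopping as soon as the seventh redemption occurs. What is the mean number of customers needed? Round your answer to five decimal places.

35.00000

Y = total customers until the seventh success; negative binomial with r=7, p=0.20.
E[Y] = r / p = 7 / 0.20 = 35.0000000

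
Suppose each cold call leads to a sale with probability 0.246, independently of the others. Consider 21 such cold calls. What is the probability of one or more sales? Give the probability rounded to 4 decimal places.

P(at least one) = 1 − P(none) = 1 − (1 − 0.246)^21
= 1 − 0.002659 = 0.997341

0.9973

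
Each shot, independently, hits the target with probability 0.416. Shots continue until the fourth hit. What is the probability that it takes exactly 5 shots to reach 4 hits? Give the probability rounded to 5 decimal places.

Y = trial on which the fourth success occurs; negative binomial, r=4, p=0.416.
P(Y=5) = C(4,3) · p^4 · (1−p)^1
= 4 · 0.029948 · 0.584 = 0.0699594

0.06996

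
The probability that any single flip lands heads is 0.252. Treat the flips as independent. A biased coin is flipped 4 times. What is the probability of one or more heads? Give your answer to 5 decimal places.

P(at least one) = 1 − P(none) = 1 − (1 − 0.252)^4
= 1 − 0.3130447 = 0.6869553

0.68696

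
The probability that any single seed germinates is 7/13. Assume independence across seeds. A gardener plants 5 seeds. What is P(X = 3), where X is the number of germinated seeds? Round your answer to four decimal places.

X ~ Binomial(n=5, p=0.538462).
P(X=3) = C(5,3) · p^3 · (1−p)^2
= 10 · 0.15612 · 0.21302 = 0.332568

0.3326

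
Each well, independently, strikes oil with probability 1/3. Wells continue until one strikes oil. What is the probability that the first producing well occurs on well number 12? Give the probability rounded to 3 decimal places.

Geometric (trials to first success), p = 0.333333.
P(Y = 12) = (1−p)^11 · p = 0.011561 · 0.333333 = 0.00385

0.004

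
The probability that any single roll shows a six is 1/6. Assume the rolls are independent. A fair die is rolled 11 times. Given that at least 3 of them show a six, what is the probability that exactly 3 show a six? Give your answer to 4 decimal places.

X ~ Binomial(11, 0.166667). Want P(X=3 | X≥3) = P(X=3) / P(X≥3).
P(X=3) = C(11,3)·0.166667^3·0.833333^8 = 0.177656
P(X≥3) = 1 − 0.134588 − 0.296094 − 0.296094 = 0.273225
Ratio = 0.177656 / 0.273225 = 0.650219

0.6502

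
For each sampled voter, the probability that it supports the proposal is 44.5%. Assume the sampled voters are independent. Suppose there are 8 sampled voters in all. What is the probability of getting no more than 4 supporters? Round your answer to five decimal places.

0.74909

X ~ Binomial(8, 0.445); P(X ≤ 4) = Σ C(8,k) p^k (1−p)^(8−k) over k:
  k=0: C(8,0)·0.445^0·0.555^8 = 0.0090021
  k=1: C(8,1)·0.445^1·0.555^7 = 0.0577432
  k=2: C(8,2)·0.445^2·0.555^6 = 0.1620451
  k=3: C(8,3)·0.445^3·0.555^5 = 0.2598561
  k=4: C(8,4)·0.445^4·0.555^4 = 0.2604414
Total = 0.7490880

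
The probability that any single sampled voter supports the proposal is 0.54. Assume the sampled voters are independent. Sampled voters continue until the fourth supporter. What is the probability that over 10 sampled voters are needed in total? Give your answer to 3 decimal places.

0.114

Needing more than 10 sampled voters ⇔ fewer than 4 successes in the first 10. With X ~ Binomial(10, 0.54), P(Y > 10) = P(X ≤ 3).
  k=0: C(10,0)·0.54^0·0.46^10 = 0.00042
  k=1: C(10,1)·0.54^1·0.46^9 = 0.00498
  k=2: C(10,2)·0.54^2·0.46^8 = 0.02631
  k=3: C(10,3)·0.54^3·0.46^7 = 0.08235
P(X ≤ 3) = 0.11406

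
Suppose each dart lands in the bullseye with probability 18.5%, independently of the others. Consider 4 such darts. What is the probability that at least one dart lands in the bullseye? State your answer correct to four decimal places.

0.5588

P(at least one) = 1 − P(none) = 1 − (1 − 0.185)^4
= 1 − 0.441195 = 0.558805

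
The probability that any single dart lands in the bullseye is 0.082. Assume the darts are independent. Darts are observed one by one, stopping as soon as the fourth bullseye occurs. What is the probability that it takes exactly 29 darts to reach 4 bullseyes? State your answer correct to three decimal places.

Y = trial on which the fourth success occurs; negative binomial, r=4, p=0.082.
P(Y=29) = C(28,3) · p^4 · (1−p)^25
= 3276 · 4.5212e-05 · 0.11778 = 0.01744

0.017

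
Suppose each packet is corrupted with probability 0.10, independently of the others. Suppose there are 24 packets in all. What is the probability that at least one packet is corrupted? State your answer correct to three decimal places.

0.920

P(at least one) = 1 − P(none) = 1 − (1 − 0.10)^24
= 1 − 0.07977 = 0.92023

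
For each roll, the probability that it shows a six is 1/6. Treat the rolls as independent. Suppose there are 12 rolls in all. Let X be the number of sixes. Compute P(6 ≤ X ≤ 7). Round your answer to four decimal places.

0.0078

X ~ Binomial(12, 0.166667); P(6 ≤ X ≤ 7) = Σ C(12,k) p^k (1−p)^(12−k) over k:
  k=6: C(12,6)·0.166667^6·0.833333^6 = 0.006632
  k=7: C(12,7)·0.166667^7·0.833333^5 = 0.001137
Total = 0.007769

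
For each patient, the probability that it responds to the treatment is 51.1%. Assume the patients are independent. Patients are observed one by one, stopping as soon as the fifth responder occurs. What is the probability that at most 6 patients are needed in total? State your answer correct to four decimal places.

Finishing within 6 patients ⇔ at least 5 successes in the first 6. With X ~ Binomial(6, 0.511), P(Y ≤ 6) = 1 − P(X ≤ 4).
  k=0: C(6,0)·0.511^0·0.489^6 = 0.013673
  k=1: C(6,1)·0.511^1·0.489^5 = 0.085727
  k=2: C(6,2)·0.511^2·0.489^4 = 0.223959
  k=3: C(6,3)·0.511^3·0.489^3 = 0.312046
  k=4: C(6,4)·0.511^4·0.489^2 = 0.244564
1 − 0.879969 = 0.120031

0.1200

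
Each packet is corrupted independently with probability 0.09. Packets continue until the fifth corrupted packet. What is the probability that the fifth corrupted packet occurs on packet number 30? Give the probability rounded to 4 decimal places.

0.0133

Y = trial on which the fifth success occurs; negative binomial, r=5, p=0.09.
P(Y=30) = C(29,4) · p^5 · (1−p)^25
= 23751 · 5.9049e-06 · 0.094631 = 0.013272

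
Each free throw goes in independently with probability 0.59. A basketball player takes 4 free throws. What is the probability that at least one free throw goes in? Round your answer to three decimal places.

0.972

P(at least one) = 1 − P(none) = 1 − (1 − 0.59)^4
= 1 − 0.02826 = 0.97174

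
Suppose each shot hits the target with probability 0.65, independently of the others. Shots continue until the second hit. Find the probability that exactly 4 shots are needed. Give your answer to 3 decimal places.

Y = trial on which the second success occurs; negative binomial, r=2, p=0.65.
P(Y=4) = C(3,1) · p^2 · (1−p)^2
= 3 · 0.4225 · 0.1225 = 0.15527

0.155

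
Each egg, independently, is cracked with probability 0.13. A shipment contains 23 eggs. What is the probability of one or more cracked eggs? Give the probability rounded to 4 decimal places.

P(at least one) = 1 − P(none) = 1 − (1 − 0.13)^23
= 1 − 0.040639 = 0.959361

0.9594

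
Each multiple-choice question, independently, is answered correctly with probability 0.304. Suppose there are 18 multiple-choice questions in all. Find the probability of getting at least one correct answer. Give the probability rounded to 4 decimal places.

0.9985

P(at least one) = 1 − P(none) = 1 − (1 − 0.304)^18
= 1 − 0.001469 = 0.998531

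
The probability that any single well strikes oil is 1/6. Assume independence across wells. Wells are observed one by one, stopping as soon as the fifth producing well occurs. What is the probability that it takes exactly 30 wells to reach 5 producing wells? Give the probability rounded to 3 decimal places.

0.032

Y = trial on which the fifth success occurs; negative binomial, r=5, p=0.166667.
P(Y=30) = C(29,4) · p^5 · (1−p)^25
= 23751 · 0.0001286 · 0.010483 = 0.03202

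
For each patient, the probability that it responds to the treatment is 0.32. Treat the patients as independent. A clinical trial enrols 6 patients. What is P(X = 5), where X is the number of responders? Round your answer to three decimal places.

0.014

X ~ Binomial(n=6, p=0.32).
P(X=5) = C(6,5) · p^5 · (1−p)^1
= 6 · 0.0033554 · 0.68 = 0.01369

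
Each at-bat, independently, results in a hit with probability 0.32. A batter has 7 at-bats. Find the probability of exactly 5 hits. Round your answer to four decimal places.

0.0326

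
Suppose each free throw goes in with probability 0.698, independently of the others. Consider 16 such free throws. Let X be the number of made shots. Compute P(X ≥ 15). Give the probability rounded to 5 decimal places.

0.02515

X ~ Binomial(16, 0.698); P(X ≥ 15) = Σ C(16,k) p^k (1−p)^(16−k) over k:
  k=15: C(16,15)·0.698^15·0.302^1 = 0.0219765
  k=16: C(16,16)·0.698^16·0.302^0 = 0.0031746
Total = 0.0251511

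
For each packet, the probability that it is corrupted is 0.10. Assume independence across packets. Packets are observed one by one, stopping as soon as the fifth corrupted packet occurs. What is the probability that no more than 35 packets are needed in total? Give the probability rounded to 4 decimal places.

0.2693

Finishing within 35 packets ⇔ at least 5 successes in the first 35. With X ~ Binomial(35, 0.10), P(Y ≤ 35) = 1 − P(X ≤ 4).
  k=0: C(35,0)·0.10^0·0.90^35 = 0.025032
  k=1: C(35,1)·0.10^1·0.90^34 = 0.097345
  k=2: C(35,2)·0.10^2·0.90^33 = 0.183874
  k=3: C(35,3)·0.10^3·0.90^32 = 0.224735
  k=4: C(35,4)·0.10^4·0.90^31 = 0.199764
1 − 0.730749 = 0.269251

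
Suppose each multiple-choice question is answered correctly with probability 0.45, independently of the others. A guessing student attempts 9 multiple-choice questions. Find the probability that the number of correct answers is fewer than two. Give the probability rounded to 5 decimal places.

X ~ Binomial(9, 0.45); P(X ≤ 1) = Σ C(9,k) p^k (1−p)^(9−k) over k:
  k=0: C(9,0)·0.45^0·0.55^9 = 0.0046054
  k=1: C(9,1)·0.45^1·0.55^8 = 0.0339122
Total = 0.0385176

0.03852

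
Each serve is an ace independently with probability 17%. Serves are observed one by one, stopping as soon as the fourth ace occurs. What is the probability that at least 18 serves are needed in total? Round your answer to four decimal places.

0.6749

Needing more than 17 serves ⇔ fewer than 4 successes in the first 17. With X ~ Binomial(17, 0.17), P(Y > 17) = P(X ≤ 3).
  k=0: C(17,0)·0.17^0·0.83^17 = 0.042104
  k=1: C(17,1)·0.17^1·0.83^16 = 0.146605
  k=2: C(17,2)·0.17^2·0.83^15 = 0.240219
  k=3: C(17,3)·0.17^3·0.83^14 = 0.246008
P(X ≤ 3) = 0.674936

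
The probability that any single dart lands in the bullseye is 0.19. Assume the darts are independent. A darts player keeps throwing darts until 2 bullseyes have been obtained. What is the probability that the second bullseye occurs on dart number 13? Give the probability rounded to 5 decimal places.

0.04266

Y = trial on which the second success occurs; negative binomial, r=2, p=0.19.
P(Y=13) = C(12,1) · p^2 · (1−p)^11
= 12 · 0.0361 · 0.098477 = 0.0426603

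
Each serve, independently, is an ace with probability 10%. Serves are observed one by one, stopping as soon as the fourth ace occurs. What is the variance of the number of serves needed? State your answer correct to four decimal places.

Y = total serves until the fourth success; negative binomial with r=4, p=0.10.
Var(Y) = r(1−p)/p² = 4·0.90 / 0.10² = 360.000000

360.0000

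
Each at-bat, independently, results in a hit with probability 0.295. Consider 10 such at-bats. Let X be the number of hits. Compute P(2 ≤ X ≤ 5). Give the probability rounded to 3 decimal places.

0.799

X ~ Binomial(10, 0.295); P(2 ≤ X ≤ 5) = Σ C(10,k) p^k (1−p)^(10−k) over k:
  k=2: C(10,2)·0.295^2·0.705^8 = 0.23898
  k=3: C(10,3)·0.295^3·0.705^7 = 0.26667
  k=4: C(10,4)·0.295^4·0.705^6 = 0.19527
  k=5: C(10,5)·0.295^5·0.705^5 = 0.09805
Total = 0.79898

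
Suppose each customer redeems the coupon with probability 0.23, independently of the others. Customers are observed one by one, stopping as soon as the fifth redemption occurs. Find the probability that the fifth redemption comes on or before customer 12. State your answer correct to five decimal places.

0.11918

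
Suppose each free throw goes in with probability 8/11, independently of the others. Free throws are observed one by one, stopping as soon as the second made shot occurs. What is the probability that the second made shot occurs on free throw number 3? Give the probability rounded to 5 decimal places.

Y = trial on which the second success occurs; negative binomial, r=2, p=0.727273.
P(Y=3) = C(2,1) · p^2 · (1−p)^1
= 2 · 0.52893 · 0.27273 = 0.2885049

0.28850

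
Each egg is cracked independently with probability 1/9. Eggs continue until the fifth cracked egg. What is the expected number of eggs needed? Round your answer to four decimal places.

Y = total eggs until the fifth success; negative binomial with r=5, p=0.111111.
E[Y] = r / p = 5 / 0.111111 = 45.000000

45.0000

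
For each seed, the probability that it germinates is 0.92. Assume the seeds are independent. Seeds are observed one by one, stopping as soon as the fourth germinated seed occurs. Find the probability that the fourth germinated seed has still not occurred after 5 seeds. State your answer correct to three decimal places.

Needing more than 5 seeds ⇔ fewer than 4 successes in the first 5. With X ~ Binomial(5, 0.92), P(Y > 5) = P(X ≤ 3).
  k=0: C(5,0)·0.92^0·0.08^5 = 0.00000
  k=1: C(5,1)·0.92^1·0.08^4 = 0.00019
  k=2: C(5,2)·0.92^2·0.08^3 = 0.00433
  k=3: C(5,3)·0.92^3·0.08^2 = 0.04984
P(X ≤ 3) = 0.05436

0.054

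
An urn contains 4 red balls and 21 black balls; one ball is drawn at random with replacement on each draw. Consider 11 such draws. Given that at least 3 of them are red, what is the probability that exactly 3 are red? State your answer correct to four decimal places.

0.6645

X ~ Binomial(11, 0.16). Want P(X=3 | X≥3) = P(X=3) / P(X≥3).
P(X=3) = C(11,3)·0.16^3·0.84^8 = 0.167524
P(X≥3) = 1 − 0.146917 − 0.307826 − 0.293168 = 0.252089
Ratio = 0.167524 / 0.252089 = 0.664545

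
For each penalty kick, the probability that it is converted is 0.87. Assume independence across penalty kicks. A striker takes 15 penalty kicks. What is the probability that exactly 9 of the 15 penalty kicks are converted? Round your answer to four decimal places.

X ~ Binomial(n=15, p=0.87).
P(X=9) = C(15,9) · p^9 · (1−p)^6
= 5005 · 0.28554 · 4.8268e-06 = 0.006898

0.0069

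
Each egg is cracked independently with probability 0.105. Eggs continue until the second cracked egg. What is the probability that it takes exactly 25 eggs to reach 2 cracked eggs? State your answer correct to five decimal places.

Y = trial on which the second success occurs; negative binomial, r=2, p=0.105.
P(Y=25) = C(24,1) · p^2 · (1−p)^23
= 24 · 0.011025 · 0.07797 = 0.0206310

0.02063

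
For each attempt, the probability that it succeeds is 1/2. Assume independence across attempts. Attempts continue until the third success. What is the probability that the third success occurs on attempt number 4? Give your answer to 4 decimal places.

0.1875

Y = trial on which the third success occurs; negative binomial, r=3, p=0.50.
P(Y=4) = C(3,2) · p^3 · (1−p)^1
= 3 · 0.125 · 0.5 = 0.187500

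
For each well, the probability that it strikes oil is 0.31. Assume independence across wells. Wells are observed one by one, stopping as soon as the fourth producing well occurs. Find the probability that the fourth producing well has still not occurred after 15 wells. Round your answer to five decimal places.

0.26856

Needing more than 15 wells ⇔ fewer than 4 successes in the first 15. With X ~ Binomial(15, 0.31), P(Y > 15) = P(X ≤ 3).
  k=0: C(15,0)·0.31^0·0.69^15 = 0.0038259
  k=1: C(15,1)·0.31^1·0.69^14 = 0.0257834
  k=2: C(15,2)·0.31^2·0.69^13 = 0.0810869
  k=3: C(15,3)·0.31^3·0.69^12 = 0.1578649
P(X ≤ 3) = 0.2685612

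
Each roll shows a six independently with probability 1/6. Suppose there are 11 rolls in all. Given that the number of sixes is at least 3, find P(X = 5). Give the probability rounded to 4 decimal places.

0.0728

X ~ Binomial(11, 0.166667). Want P(X=5 | X≥3) = P(X=5) / P(X≥3).
P(X=5) = C(11,5)·0.166667^5·0.833333^6 = 0.019897
P(X≥3) = 1 − 0.134588 − 0.296094 − 0.296094 = 0.273225
Ratio = 0.019897 / 0.273225 = 0.072825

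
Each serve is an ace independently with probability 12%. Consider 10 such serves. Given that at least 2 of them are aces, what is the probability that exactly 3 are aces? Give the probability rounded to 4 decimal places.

X ~ Binomial(10, 0.12). Want P(X=3 | X≥2) = P(X=3) / P(X≥2).
P(X=3) = C(10,3)·0.12^3·0.88^7 = 0.084743
P(X≥2) = 1 − 0.278501 − 0.379774 = 0.341725
Ratio = 0.084743 / 0.341725 = 0.247986

0.2480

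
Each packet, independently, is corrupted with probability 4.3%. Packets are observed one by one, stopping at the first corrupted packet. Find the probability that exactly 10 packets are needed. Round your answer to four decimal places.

0.0290

Geometric (trials to first success), p = 0.043.
P(Y = 10) = (1−p)^9 · p = 0.6733 · 0.043 = 0.028952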